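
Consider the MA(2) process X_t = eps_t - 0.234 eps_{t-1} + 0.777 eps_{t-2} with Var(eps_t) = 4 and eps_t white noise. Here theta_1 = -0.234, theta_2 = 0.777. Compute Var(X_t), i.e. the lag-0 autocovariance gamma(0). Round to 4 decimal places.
\gamma(0) = 6.6339

For an MA(q) process X_t = eps_t + sum_i theta_i eps_{t-i} with
Var(eps_t) = sigma^2, the variance is
  gamma(0) = sigma^2 * (1 + sum_i theta_i^2).
  sum_i theta_i^2 = (-0.234)^2 + (0.777)^2 = 0.054756 + 0.603729 = 0.658485.
  gamma(0) = 4 * (1 + 0.658485) = 4 * 1.658485 = 6.63394, which rounds to 6.6339.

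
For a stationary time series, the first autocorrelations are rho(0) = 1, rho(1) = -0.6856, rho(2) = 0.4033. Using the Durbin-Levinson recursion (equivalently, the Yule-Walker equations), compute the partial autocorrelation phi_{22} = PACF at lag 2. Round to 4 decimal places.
\phi_{22} = -0.1259

The PACF at lag k is phi_{kk}, the last component of the solution
to the Yule-Walker system G_k phi = r_k where
  (G_k)_{ij} = rho(|i - j|), (r_k)_i = rho(i), i,j = 1..k.
Equivalently, Durbin-Levinson gives phi_{kk} iteratively:
  phi_{11} = rho(1)
  phi_{kk} = [rho(k) - sum_{j=1..k-1} phi_{k-1,j} rho(k-j)]
            / [1 - sum_{j=1..k-1} phi_{k-1,j} rho(j)],
  phi_{k,j} = phi_{k-1,j} - phi_{kk} phi_{k-1,k-j},  j = 1..k-1.
Step k = 1:
  phi_11 = rho(1) = -0.6856.
Step k = 2:
  phi_22 = [rho(2) - phi_11 rho(1)] / [1 - phi_11 rho(1)] = [0.4033 - (-0.6856)(-0.6856)] / [1 - (-0.6856)(-0.6856)]
         = -0.06674736 / 0.52995264 = -0.1259.
Therefore phi_{22} = -0.1259.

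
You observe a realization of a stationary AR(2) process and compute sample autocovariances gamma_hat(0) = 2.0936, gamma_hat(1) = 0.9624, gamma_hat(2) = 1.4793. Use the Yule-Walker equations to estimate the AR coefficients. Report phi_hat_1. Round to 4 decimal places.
\hat\phi_{1} = 0.1710

The Yule-Walker equations for an AR(p) process read, in matrix form,
  Gamma_p phi = r_p,   with   (Gamma_p)_{ij} = gamma(|i - j|),
                       (r_p)_i = gamma(i),   i,j = 1..p.
Substitute the sample gammas (Toeplitz matrix and right-hand side of size 2):
  Gamma_p = [[2.0936, 0.9624], [0.9624, 2.0936]]
  r_p     = [0.9624, 1.4793]
Written out:
  2.0936 phi_1 + 0.9624 phi_2 = 0.9624
  0.9624 phi_1 + 2.0936 phi_2 = 1.4793
Solve by Cramer's rule:
  det = gamma(0)^2 - gamma(1)^2 = (2.0936)^2 - (0.9624)^2 = 4.38316096 - 0.92621376 = 3.4569472
  phi_hat_1 = [gamma(1) gamma(0) - gamma(1) gamma(2)] / det = [(0.9624)(2.0936) - (0.9624)(1.4793)] / 3.4569472 = 0.59120232 / 3.4569472 = 0.171
  phi_hat_2 = [gamma(0) gamma(2) - gamma(1)^2] / det = [(2.0936)(1.4793) - (0.9624)^2] / 3.4569472 = 2.17084872 / 3.4569472 = 0.628
So phi_hat = [0.1710, 0.6280].
Therefore phi_hat_1 = 0.1710.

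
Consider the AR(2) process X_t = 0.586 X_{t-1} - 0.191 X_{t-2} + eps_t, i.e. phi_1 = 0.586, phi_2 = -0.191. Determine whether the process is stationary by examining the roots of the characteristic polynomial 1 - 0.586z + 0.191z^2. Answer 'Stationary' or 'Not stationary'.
\text{Stationary}

The AR(p) characteristic polynomial is P(z) = 1 - 0.586z + 0.191z^2.
Stationarity requires all roots to lie outside the unit circle, i.e. |z| > 1 for every root.
Set 1 + (-0.586) z + (0.191) z^2 = 0, i.e. a z^2 + b z + c = 0 with a = 0.191, b = -0.586, c = 1.
Discriminant D = b^2 - 4ac = (-0.586)^2 - 4*(0.191)*1 = 0.343396 - (0.764) = -0.420604.
D < 0, so the roots are the complex-conjugate pair z = (-b +/- i sqrt(-D)) / (2a) = 1.534 +/- 1.6977i.
For a conjugate pair |z|^2 = z * conj(z) = (product of roots) = c/a = 1/(0.191) = 5.235602, so |z| = sqrt(5.235602) = 2.2881 for both roots.
Moduli of all roots: 2.2881, 2.2881.
All moduli strictly greater than 1? Yes.
Verdict: Stationary.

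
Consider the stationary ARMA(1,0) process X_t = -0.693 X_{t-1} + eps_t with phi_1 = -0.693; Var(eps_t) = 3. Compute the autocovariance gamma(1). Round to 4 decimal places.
\gamma(1) = -4.0000

Multiply the model equation by X_{t-k} and take expectations. With theta_0 = psi_0 = 1 and psi_j the MA(infinity) weights, this gives
  gamma(k) - sum_i phi_i gamma(k-i) = c_k,
  c_k = sigma^2 * sum_{j=k..q} theta_j psi_{j-k}   (c_k = 0 for k > q),
using gamma(-m) = gamma(m).
Pure AR (q = 0): c_0 = sigma^2 = 3, c_k = 0 for k >= 1.
Equations for k = 0 and k = 1 (AR order 1):
  gamma(0) = phi_1 gamma(1) + c_0
  gamma(1) = phi_1 gamma(0) + c_1
Substituting the second into the first: gamma(0) (1 - phi_1^2) = c_0 + phi_1 c_1, so
  gamma(0) = c_0 / (1 - phi_1^2) = 3 / (1 - (-0.693)^2) = 3 / 0.519751 = 5.771995.
  gamma(1) = phi_1 gamma(0) = (-0.693)(5.771995) = -3.999992.
Therefore gamma(1) = -4.0000 (to 4 decimal places).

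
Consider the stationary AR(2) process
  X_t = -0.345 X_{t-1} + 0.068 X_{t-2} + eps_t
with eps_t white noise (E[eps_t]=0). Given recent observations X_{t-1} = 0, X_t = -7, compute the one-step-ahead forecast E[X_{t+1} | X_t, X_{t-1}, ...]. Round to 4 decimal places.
E[X_{t+1} \mid \mathcal F_t] = 2.4150

For an AR(p) model X_t = c + sum_i phi_i X_{t-i} + eps_t, the
one-step-ahead conditional mean is
  E[X_{t+1} | X_t, ...] = c + sum_i phi_i X_{t+1-i}.
Substitute known values:
  E[X_{t+1} | ...] = (-0.345) * (-7) + (0.068) * (0)
                   = 2.4150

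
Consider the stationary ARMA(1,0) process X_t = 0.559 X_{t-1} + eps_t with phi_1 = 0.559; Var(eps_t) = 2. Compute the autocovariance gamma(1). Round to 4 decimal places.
\gamma(1) = 1.6261

Multiply the model equation by X_{t-k} and take expectations. With theta_0 = psi_0 = 1 and psi_j the MA(infinity) weights, this gives
  gamma(k) - sum_i phi_i gamma(k-i) = c_k,
  c_k = sigma^2 * sum_{j=k..q} theta_j psi_{j-k}   (c_k = 0 for k > q),
using gamma(-m) = gamma(m).
Pure AR (q = 0): c_0 = sigma^2 = 2, c_k = 0 for k >= 1.
Equations for k = 0 and k = 1 (AR order 1):
  gamma(0) = phi_1 gamma(1) + c_0
  gamma(1) = phi_1 gamma(0) + c_1
Substituting the second into the first: gamma(0) (1 - phi_1^2) = c_0 + phi_1 c_1, so
  gamma(0) = c_0 / (1 - phi_1^2) = 2 / (1 - (0.559)^2) = 2 / 0.687519 = 2.909011.
  gamma(1) = phi_1 gamma(0) = (0.559)(2.909011) = 1.626137.
Therefore gamma(1) = 1.6261 (to 4 decimal places).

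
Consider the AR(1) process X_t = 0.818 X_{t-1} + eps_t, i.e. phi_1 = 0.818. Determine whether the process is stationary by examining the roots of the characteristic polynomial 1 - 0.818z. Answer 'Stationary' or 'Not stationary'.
\text{Stationary}

The AR(p) characteristic polynomial is P(z) = 1 - 0.818z.
Stationarity requires all roots to lie outside the unit circle, i.e. |z| > 1 for every root.
This is linear in z: 1 + (-0.818) z = 0  =>  z = -1/(-0.818) = 1.222494,  |z| = 1.222494.
Moduli of all roots: 1.2225.
All moduli strictly greater than 1? Yes.
Verdict: Stationary.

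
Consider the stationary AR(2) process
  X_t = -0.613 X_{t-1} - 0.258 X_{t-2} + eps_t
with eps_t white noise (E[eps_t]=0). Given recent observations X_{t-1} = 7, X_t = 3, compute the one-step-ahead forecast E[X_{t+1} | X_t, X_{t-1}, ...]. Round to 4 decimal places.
E[X_{t+1} \mid \mathcal F_t] = -3.6450

For an AR(p) model X_t = c + sum_i phi_i X_{t-i} + eps_t, the
one-step-ahead conditional mean is
  E[X_{t+1} | X_t, ...] = c + sum_i phi_i X_{t+1-i}.
Substitute known values:
  E[X_{t+1} | ...] = (-0.613) * (3) + (-0.258) * (7)
                   = -3.6450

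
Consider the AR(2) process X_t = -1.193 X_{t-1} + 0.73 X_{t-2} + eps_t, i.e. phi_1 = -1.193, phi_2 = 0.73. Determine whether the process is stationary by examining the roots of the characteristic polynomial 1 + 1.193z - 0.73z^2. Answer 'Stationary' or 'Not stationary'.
\text{Not stationary}

The AR(p) characteristic polynomial is P(z) = 1 + 1.193z - 0.73z^2.
Stationarity requires all roots to lie outside the unit circle, i.e. |z| > 1 for every root.
Set 1 + (1.193) z + (-0.73) z^2 = 0, i.e. a z^2 + b z + c = 0 with a = -0.73, b = 1.193, c = 1.
Discriminant D = b^2 - 4ac = (1.193)^2 - 4*(-0.73)*1 = 1.423249 - (-2.92) = 4.343249.
D >= 0, so the roots are real: z = (-b +/- sqrt(D)) / (2a) = (-1.193 +/- 2.084046) / (-1.46).
  z_1 = (-1.193 + 2.084046) / (-1.46) = -0.6103,   |z_1| = 0.6103.
  z_2 = (-1.193 - 2.084046) / (-1.46) = 2.2446,   |z_2| = 2.2446.
Moduli of all roots: 0.6103, 2.2446.
All moduli strictly greater than 1? No.
Verdict: Not stationary.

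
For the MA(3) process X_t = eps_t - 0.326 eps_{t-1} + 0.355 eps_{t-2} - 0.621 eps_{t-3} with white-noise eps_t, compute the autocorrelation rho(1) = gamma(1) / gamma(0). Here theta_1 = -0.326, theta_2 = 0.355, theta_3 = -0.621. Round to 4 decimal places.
\rho(1) = -0.4093

For an MA(q) process with theta_0 = 1, the autocovariance is
  gamma(k) = sigma^2 * sum_{i=0..q-k} theta_i * theta_{i+k},
and rho(k) = gamma(k) / gamma(0). Sigma^2 cancels.
  numerator   = (1)*(-0.326) + (-0.326)*(0.355) + (0.355)*(-0.621) = -0.662185.
  denominator = (1)^2 + (-0.326)^2 + (0.355)^2 + (-0.621)^2 = 1.617942.
  rho(1) = -0.662185 / 1.617942 = -0.4093.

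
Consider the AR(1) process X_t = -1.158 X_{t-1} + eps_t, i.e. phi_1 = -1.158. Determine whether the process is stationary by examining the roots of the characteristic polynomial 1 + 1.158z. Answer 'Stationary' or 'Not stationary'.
\text{Not stationary}

The AR(p) characteristic polynomial is P(z) = 1 + 1.158z.
Stationarity requires all roots to lie outside the unit circle, i.e. |z| > 1 for every root.
This is linear in z: 1 + (1.158) z = 0  =>  z = -1/(1.158) = -0.863558,  |z| = 0.863558.
Moduli of all roots: 0.8636.
All moduli strictly greater than 1? No.
Verdict: Not stationary.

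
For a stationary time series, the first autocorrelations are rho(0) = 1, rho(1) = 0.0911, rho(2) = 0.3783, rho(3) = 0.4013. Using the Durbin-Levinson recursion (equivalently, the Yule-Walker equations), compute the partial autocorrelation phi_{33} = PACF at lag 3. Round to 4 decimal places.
\phi_{33} = 0.4050

The PACF at lag k is phi_{kk}, the last component of the solution
to the Yule-Walker system G_k phi = r_k where
  (G_k)_{ij} = rho(|i - j|), (r_k)_i = rho(i), i,j = 1..k.
Equivalently, Durbin-Levinson gives phi_{kk} iteratively:
  phi_{11} = rho(1)
  phi_{kk} = [rho(k) - sum_{j=1..k-1} phi_{k-1,j} rho(k-j)]
            / [1 - sum_{j=1..k-1} phi_{k-1,j} rho(j)],
  phi_{k,j} = phi_{k-1,j} - phi_{kk} phi_{k-1,k-j},  j = 1..k-1.
Step k = 1:
  phi_11 = rho(1) = 0.0911.
Step k = 2:
  phi_22 = [rho(2) - phi_11 rho(1)] / [1 - phi_11 rho(1)] = [0.3783 - (0.0911)(0.0911)] / [1 - (0.0911)(0.0911)]
         = 0.37000079 / 0.99170079 = 0.373097.
  Update: phi_21 = phi_11 - phi_22 phi_11 = 0.0911 - (0.373097)(0.0911) = 0.057111.
Step k = 3:
  phi_33 = [rho(3) - phi_21 rho(2) - phi_22 rho(1)] / [1 - phi_21 rho(1) - phi_22 rho(2)]
    numerator   = 0.4013 - (0.057111)(0.3783) - (0.373097)(0.0911) = 0.34570581
    denominator = 1 - (0.057111)(0.0911) - (0.373097)(0.3783) = 0.85365453
  phi_33 = 0.34570581 / 0.85365453 = 0.405.
Therefore phi_{33} = 0.4050.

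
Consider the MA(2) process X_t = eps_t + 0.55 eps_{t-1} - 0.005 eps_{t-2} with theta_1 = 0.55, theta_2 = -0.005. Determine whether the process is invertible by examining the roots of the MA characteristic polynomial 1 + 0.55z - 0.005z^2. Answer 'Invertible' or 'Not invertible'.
\text{Invertible}

The MA(q) characteristic polynomial is P(z) = 1 + 0.55z - 0.005z^2.
Invertibility requires all roots to lie outside the unit circle, i.e. |z| > 1 for every root.
Set 1 + (0.55) z + (-0.005) z^2 = 0, i.e. a z^2 + b z + c = 0 with a = -0.005, b = 0.55, c = 1.
Discriminant D = b^2 - 4ac = (0.55)^2 - 4*(-0.005)*1 = 0.3025 - (-0.02) = 0.3225.
D >= 0, so the roots are real: z = (-b +/- sqrt(D)) / (2a) = (-0.55 +/- 0.567891) / (-0.01).
  z_1 = (-0.55 + 0.567891) / (-0.01) = -1.7891,   |z_1| = 1.7891.
  z_2 = (-0.55 - 0.567891) / (-0.01) = 111.7891,   |z_2| = 111.7891.
Moduli of all roots: 1.7891, 111.7891.
All moduli strictly greater than 1? Yes.
Verdict: Invertible.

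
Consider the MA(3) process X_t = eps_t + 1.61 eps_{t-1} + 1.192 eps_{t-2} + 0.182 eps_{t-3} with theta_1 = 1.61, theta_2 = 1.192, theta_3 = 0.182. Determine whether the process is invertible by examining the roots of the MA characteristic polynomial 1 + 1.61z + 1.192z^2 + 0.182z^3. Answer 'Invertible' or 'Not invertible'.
\text{Invertible}

The MA(q) characteristic polynomial is P(z) = 1 + 1.61z + 1.192z^2 + 0.182z^3.
Invertibility requires all roots to lie outside the unit circle, i.e. |z| > 1 for every root.
Degree 3: look for a simple real root z0 first, then factor out (1 - z/z0) and solve the remaining quadratic.
Testing z0 = -5: P(-5) = 1 + (1.61)(-5) + (1.192)(-5)^2 + (0.182)(-5)^3
  = 1 + (-8.05) + (29.8) + (-22.75) = 0.  So z_0 = -5 is a root, |z_0| = 5.
Divide out the factor (1 + 0.2 z) = (1 - z/z0) (since 1/z0 = -0.2):
  P(z) = (1 + 0.2 z)(1 + (1.41) z + (0.91) z^2)
  [check: z-coef 1.41 - (-0.2) = 1.61; z^2-coef 0.91 - (-0.2)(1.41) = 1.192; z^3-coef -(-0.2)(0.91) = 0.182.]
Remaining roots from the quadratic factor 1 + (1.41) z + (0.91) z^2:
  Set 1 + (1.41) z + (0.91) z^2 = 0, i.e. a z^2 + b z + c = 0 with a = 0.91, b = 1.41, c = 1.
  Discriminant D = b^2 - 4ac = (1.41)^2 - 4*(0.91)*1 = 1.9881 - (3.64) = -1.6519.
  D < 0, so the roots are the complex-conjugate pair z = (-b +/- i sqrt(-D)) / (2a) = -0.7747 +/- 0.7062i.
  For a conjugate pair |z|^2 = z * conj(z) = (product of roots) = c/a = 1/(0.91) = 1.098901, so |z| = sqrt(1.098901) = 1.0483 for both roots.
Moduli of all roots: 5.0000, 1.0483, 1.0483.
All moduli strictly greater than 1? Yes.
Verdict: Invertible.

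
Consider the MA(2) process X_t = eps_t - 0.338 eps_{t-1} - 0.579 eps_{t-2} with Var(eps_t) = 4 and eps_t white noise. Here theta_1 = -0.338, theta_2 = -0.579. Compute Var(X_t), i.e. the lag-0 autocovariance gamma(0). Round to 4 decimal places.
\gamma(0) = 5.7979

For an MA(q) process X_t = eps_t + sum_i theta_i eps_{t-i} with
Var(eps_t) = sigma^2, the variance is
  gamma(0) = sigma^2 * (1 + sum_i theta_i^2).
  sum_i theta_i^2 = (-0.338)^2 + (-0.579)^2 = 0.114244 + 0.335241 = 0.449485.
  gamma(0) = 4 * (1 + 0.449485) = 4 * 1.449485 = 5.79794, which rounds to 5.7979.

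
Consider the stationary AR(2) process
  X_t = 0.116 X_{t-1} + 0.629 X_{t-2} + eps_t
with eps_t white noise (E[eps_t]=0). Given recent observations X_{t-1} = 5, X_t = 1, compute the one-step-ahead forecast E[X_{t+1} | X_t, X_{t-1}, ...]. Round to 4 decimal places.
E[X_{t+1} \mid \mathcal F_t] = 3.2610

For an AR(p) model X_t = c + sum_i phi_i X_{t-i} + eps_t, the
one-step-ahead conditional mean is
  E[X_{t+1} | X_t, ...] = c + sum_i phi_i X_{t+1-i}.
Substitute known values:
  E[X_{t+1} | ...] = (0.116) * (1) + (0.629) * (5)
                   = 3.2610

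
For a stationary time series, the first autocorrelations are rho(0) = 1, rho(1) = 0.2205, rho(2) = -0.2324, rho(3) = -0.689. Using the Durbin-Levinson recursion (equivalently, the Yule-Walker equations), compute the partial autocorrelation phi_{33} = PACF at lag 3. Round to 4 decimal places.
\phi_{33} = -0.6420

The PACF at lag k is phi_{kk}, the last component of the solution
to the Yule-Walker system G_k phi = r_k where
  (G_k)_{ij} = rho(|i - j|), (r_k)_i = rho(i), i,j = 1..k.
Equivalently, Durbin-Levinson gives phi_{kk} iteratively:
  phi_{11} = rho(1)
  phi_{kk} = [rho(k) - sum_{j=1..k-1} phi_{k-1,j} rho(k-j)]
            / [1 - sum_{j=1..k-1} phi_{k-1,j} rho(j)],
  phi_{k,j} = phi_{k-1,j} - phi_{kk} phi_{k-1,k-j},  j = 1..k-1.
Step k = 1:
  phi_11 = rho(1) = 0.2205.
Step k = 2:
  phi_22 = [rho(2) - phi_11 rho(1)] / [1 - phi_11 rho(1)] = [-0.2324 - (0.2205)(0.2205)] / [1 - (0.2205)(0.2205)]
         = -0.28102025 / 0.95137975 = -0.295382.
  Update: phi_21 = phi_11 - phi_22 phi_11 = 0.2205 - (-0.295382)(0.2205) = 0.285632.
Step k = 3:
  phi_33 = [rho(3) - phi_21 rho(2) - phi_22 rho(1)] / [1 - phi_21 rho(1) - phi_22 rho(2)]
    numerator   = -0.689 - (0.285632)(-0.2324) - (-0.295382)(0.2205) = -0.55748751
    denominator = 1 - (0.285632)(0.2205) - (-0.295382)(-0.2324) = 0.86837149
  phi_33 = -0.55748751 / 0.86837149 = -0.642.
Therefore phi_{33} = -0.6420.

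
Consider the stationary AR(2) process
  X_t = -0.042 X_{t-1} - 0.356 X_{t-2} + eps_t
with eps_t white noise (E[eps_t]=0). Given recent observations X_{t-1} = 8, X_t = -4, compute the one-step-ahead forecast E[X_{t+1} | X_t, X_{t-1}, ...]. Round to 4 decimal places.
E[X_{t+1} \mid \mathcal F_t] = -2.6800

For an AR(p) model X_t = c + sum_i phi_i X_{t-i} + eps_t, the
one-step-ahead conditional mean is
  E[X_{t+1} | X_t, ...] = c + sum_i phi_i X_{t+1-i}.
Substitute known values:
  E[X_{t+1} | ...] = (-0.042) * (-4) + (-0.356) * (8)
                   = -2.6800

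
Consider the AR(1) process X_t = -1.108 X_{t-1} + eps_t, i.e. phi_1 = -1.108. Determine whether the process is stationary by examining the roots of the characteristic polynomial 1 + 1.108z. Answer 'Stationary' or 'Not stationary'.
\text{Not stationary}

The AR(p) characteristic polynomial is P(z) = 1 + 1.108z.
Stationarity requires all roots to lie outside the unit circle, i.e. |z| > 1 for every root.
This is linear in z: 1 + (1.108) z = 0  =>  z = -1/(1.108) = -0.902527,  |z| = 0.902527.
Moduli of all roots: 0.9025.
All moduli strictly greater than 1? No.
Verdict: Not stationary.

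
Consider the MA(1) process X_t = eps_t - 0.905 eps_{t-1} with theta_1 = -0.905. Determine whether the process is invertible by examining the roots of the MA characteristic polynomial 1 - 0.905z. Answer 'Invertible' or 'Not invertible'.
\text{Invertible}

The MA(q) characteristic polynomial is P(z) = 1 - 0.905z.
Invertibility requires all roots to lie outside the unit circle, i.e. |z| > 1 for every root.
This is linear in z: 1 + (-0.905) z = 0  =>  z = -1/(-0.905) = 1.104972,  |z| = 1.104972.
Moduli of all roots: 1.1050.
All moduli strictly greater than 1? Yes.
Verdict: Invertible.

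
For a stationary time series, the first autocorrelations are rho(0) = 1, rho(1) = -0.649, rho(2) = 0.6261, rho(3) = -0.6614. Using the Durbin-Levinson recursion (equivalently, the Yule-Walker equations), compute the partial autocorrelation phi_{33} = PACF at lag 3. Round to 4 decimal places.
\phi_{33} = -0.3341

The PACF at lag k is phi_{kk}, the last component of the solution
to the Yule-Walker system G_k phi = r_k where
  (G_k)_{ij} = rho(|i - j|), (r_k)_i = rho(i), i,j = 1..k.
Equivalently, Durbin-Levinson gives phi_{kk} iteratively:
  phi_{11} = rho(1)
  phi_{kk} = [rho(k) - sum_{j=1..k-1} phi_{k-1,j} rho(k-j)]
            / [1 - sum_{j=1..k-1} phi_{k-1,j} rho(j)],
  phi_{k,j} = phi_{k-1,j} - phi_{kk} phi_{k-1,k-j},  j = 1..k-1.
Step k = 1:
  phi_11 = rho(1) = -0.649.
Step k = 2:
  phi_22 = [rho(2) - phi_11 rho(1)] / [1 - phi_11 rho(1)] = [0.6261 - (-0.649)(-0.649)] / [1 - (-0.649)(-0.649)]
         = 0.204899 / 0.578799 = 0.354007.
  Update: phi_21 = phi_11 - phi_22 phi_11 = -0.649 - (0.354007)(-0.649) = -0.419249.
Step k = 3:
  phi_33 = [rho(3) - phi_21 rho(2) - phi_22 rho(1)] / [1 - phi_21 rho(1) - phi_22 rho(2)]
    numerator   = -0.6614 - (-0.419249)(0.6261) - (0.354007)(-0.649) = -0.16915733
    denominator = 1 - (-0.419249)(-0.649) - (0.354007)(0.6261) = 0.50626328
  phi_33 = -0.16915733 / 0.50626328 = -0.3341.
Therefore phi_{33} = -0.3341.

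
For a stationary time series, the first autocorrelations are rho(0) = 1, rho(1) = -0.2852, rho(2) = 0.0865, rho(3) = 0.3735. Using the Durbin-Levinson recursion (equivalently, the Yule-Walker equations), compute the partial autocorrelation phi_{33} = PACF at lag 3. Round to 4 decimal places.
\phi_{33} = 0.4350

The PACF at lag k is phi_{kk}, the last component of the solution
to the Yule-Walker system G_k phi = r_k where
  (G_k)_{ij} = rho(|i - j|), (r_k)_i = rho(i), i,j = 1..k.
Equivalently, Durbin-Levinson gives phi_{kk} iteratively:
  phi_{11} = rho(1)
  phi_{kk} = [rho(k) - sum_{j=1..k-1} phi_{k-1,j} rho(k-j)]
            / [1 - sum_{j=1..k-1} phi_{k-1,j} rho(j)],
  phi_{k,j} = phi_{k-1,j} - phi_{kk} phi_{k-1,k-j},  j = 1..k-1.
Step k = 1:
  phi_11 = rho(1) = -0.2852.
Step k = 2:
  phi_22 = [rho(2) - phi_11 rho(1)] / [1 - phi_11 rho(1)] = [0.0865 - (-0.2852)(-0.2852)] / [1 - (-0.2852)(-0.2852)]
         = 0.00516096 / 0.91866096 = 0.005618.
  Update: phi_21 = phi_11 - phi_22 phi_11 = -0.2852 - (0.005618)(-0.2852) = -0.283598.
Step k = 3:
  phi_33 = [rho(3) - phi_21 rho(2) - phi_22 rho(1)] / [1 - phi_21 rho(1) - phi_22 rho(2)]
    numerator   = 0.3735 - (-0.283598)(0.0865) - (0.005618)(-0.2852) = 0.39963344
    denominator = 1 - (-0.283598)(-0.2852) - (0.005618)(0.0865) = 0.91863197
  phi_33 = 0.39963344 / 0.91863197 = 0.435.
Therefore phi_{33} = 0.4350.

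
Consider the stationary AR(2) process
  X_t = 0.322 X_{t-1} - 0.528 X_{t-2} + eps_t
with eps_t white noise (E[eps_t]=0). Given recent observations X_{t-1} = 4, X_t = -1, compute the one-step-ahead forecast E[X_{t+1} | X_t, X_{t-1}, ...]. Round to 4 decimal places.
E[X_{t+1} \mid \mathcal F_t] = -2.4340

For an AR(p) model X_t = c + sum_i phi_i X_{t-i} + eps_t, the
one-step-ahead conditional mean is
  E[X_{t+1} | X_t, ...] = c + sum_i phi_i X_{t+1-i}.
Substitute known values:
  E[X_{t+1} | ...] = (0.322) * (-1) + (-0.528) * (4)
                   = -2.4340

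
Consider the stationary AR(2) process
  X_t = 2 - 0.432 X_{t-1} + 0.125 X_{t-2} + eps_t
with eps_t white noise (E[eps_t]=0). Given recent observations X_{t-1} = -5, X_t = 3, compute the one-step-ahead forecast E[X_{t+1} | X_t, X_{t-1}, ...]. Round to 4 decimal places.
E[X_{t+1} \mid \mathcal F_t] = 0.0790

For an AR(p) model X_t = c + sum_i phi_i X_{t-i} + eps_t, the
one-step-ahead conditional mean is
  E[X_{t+1} | X_t, ...] = c + sum_i phi_i X_{t+1-i}.
Substitute known values:
  E[X_{t+1} | ...] = 2 + (-0.432) * (3) + (0.125) * (-5)
                   = 0.0790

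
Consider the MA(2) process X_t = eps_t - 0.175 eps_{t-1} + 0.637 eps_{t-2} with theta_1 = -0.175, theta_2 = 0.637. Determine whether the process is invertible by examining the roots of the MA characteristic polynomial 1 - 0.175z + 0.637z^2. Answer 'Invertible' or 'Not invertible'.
\text{Invertible}

The MA(q) characteristic polynomial is P(z) = 1 - 0.175z + 0.637z^2.
Invertibility requires all roots to lie outside the unit circle, i.e. |z| > 1 for every root.
Set 1 + (-0.175) z + (0.637) z^2 = 0, i.e. a z^2 + b z + c = 0 with a = 0.637, b = -0.175, c = 1.
Discriminant D = b^2 - 4ac = (-0.175)^2 - 4*(0.637)*1 = 0.030625 - (2.548) = -2.517375.
D < 0, so the roots are the complex-conjugate pair z = (-b +/- i sqrt(-D)) / (2a) = 0.1374 +/- 1.2454i.
For a conjugate pair |z|^2 = z * conj(z) = (product of roots) = c/a = 1/(0.637) = 1.569859, so |z| = sqrt(1.569859) = 1.2529 for both roots.
Moduli of all roots: 1.2529, 1.2529.
All moduli strictly greater than 1? Yes.
Verdict: Invertible.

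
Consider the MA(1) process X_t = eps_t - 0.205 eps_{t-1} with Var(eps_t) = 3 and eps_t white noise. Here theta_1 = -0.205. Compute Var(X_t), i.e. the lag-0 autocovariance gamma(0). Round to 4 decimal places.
\gamma(0) = 3.1261

For an MA(q) process X_t = eps_t + sum_i theta_i eps_{t-i} with
Var(eps_t) = sigma^2, the variance is
  gamma(0) = sigma^2 * (1 + sum_i theta_i^2).
  sum_i theta_i^2 = (-0.205)^2 = 0.042025.
  gamma(0) = 3 * (1 + 0.042025) = 3 * 1.042025 = 3.126075, which rounds to 3.1261.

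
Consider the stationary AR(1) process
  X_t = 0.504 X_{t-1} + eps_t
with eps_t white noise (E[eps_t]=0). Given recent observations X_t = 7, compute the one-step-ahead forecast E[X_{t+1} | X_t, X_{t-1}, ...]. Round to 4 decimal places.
E[X_{t+1} \mid \mathcal F_t] = 3.5280

For an AR(p) model X_t = c + sum_i phi_i X_{t-i} + eps_t, the
one-step-ahead conditional mean is
  E[X_{t+1} | X_t, ...] = c + sum_i phi_i X_{t+1-i}.
Substitute known values:
  E[X_{t+1} | ...] = (0.504) * (7)
                   = 3.5280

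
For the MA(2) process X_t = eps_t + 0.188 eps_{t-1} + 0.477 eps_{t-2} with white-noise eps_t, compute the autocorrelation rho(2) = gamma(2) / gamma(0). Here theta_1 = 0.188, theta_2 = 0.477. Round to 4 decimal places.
\rho(2) = 0.3777

For an MA(q) process with theta_0 = 1, the autocovariance is
  gamma(k) = sigma^2 * sum_{i=0..q-k} theta_i * theta_{i+k},
and rho(k) = gamma(k) / gamma(0). Sigma^2 cancels.
  numerator   = (1)*(0.477) = 0.477.
  denominator = (1)^2 + (0.188)^2 + (0.477)^2 = 1.262873.
  rho(2) = 0.477 / 1.262873 = 0.3777.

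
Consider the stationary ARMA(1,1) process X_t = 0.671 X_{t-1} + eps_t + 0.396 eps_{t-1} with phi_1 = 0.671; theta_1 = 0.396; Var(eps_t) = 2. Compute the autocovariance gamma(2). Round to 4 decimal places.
\gamma(2) = 3.2967

Multiply the model equation by X_{t-k} and take expectations. With theta_0 = psi_0 = 1 and psi_j the MA(infinity) weights, this gives
  gamma(k) - sum_i phi_i gamma(k-i) = c_k,
  c_k = sigma^2 * sum_{j=k..q} theta_j psi_{j-k}   (c_k = 0 for k > q),
using gamma(-m) = gamma(m).
psi-weights needed (psi_j = theta_j + sum_i phi_i psi_{j-i}):
  psi_1 = theta_1 + phi_1 = 0.396 + (0.671) = 1.067
Right-hand sides:
  c_0 = sigma^2 (1 + theta_1 psi_1) = 2 * (1 + (0.396)(1.067)) = 2 * 1.422532 = 2.845064
  c_1 = sigma^2 theta_1 = 2 * (0.396) = 0.792
  c_2 = 0
Equations for k = 0 and k = 1 (AR order 1):
  gamma(0) = phi_1 gamma(1) + c_0
  gamma(1) = phi_1 gamma(0) + c_1
Substituting the second into the first: gamma(0) (1 - phi_1^2) = c_0 + phi_1 c_1, so
  gamma(0) = (c_0 + phi_1 c_1) / (1 - phi_1^2) = (2.845064 + (0.671)(0.792)) / (1 - (0.671)^2) = 3.376496 / 0.549759 = 6.141775.
  gamma(1) = phi_1 gamma(0) + c_1 = (0.671)(6.141775) + (0.792) = 4.913131.
For k = 2 (> q): gamma(2) = phi_1 gamma(1) = (0.671)(4.913131) = 3.296711.
Therefore gamma(2) = 3.2967 (to 4 decimal places).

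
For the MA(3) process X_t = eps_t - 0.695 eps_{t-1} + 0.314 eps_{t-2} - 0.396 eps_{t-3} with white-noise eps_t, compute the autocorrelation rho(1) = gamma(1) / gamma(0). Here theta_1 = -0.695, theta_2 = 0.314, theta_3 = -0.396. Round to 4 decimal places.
\rho(1) = -0.5968

For an MA(q) process with theta_0 = 1, the autocovariance is
  gamma(k) = sigma^2 * sum_{i=0..q-k} theta_i * theta_{i+k},
and rho(k) = gamma(k) / gamma(0). Sigma^2 cancels.
  numerator   = (1)*(-0.695) + (-0.695)*(0.314) + (0.314)*(-0.396) = -1.037574.
  denominator = (1)^2 + (-0.695)^2 + (0.314)^2 + (-0.396)^2 = 1.738437.
  rho(1) = -1.037574 / 1.738437 = -0.5968.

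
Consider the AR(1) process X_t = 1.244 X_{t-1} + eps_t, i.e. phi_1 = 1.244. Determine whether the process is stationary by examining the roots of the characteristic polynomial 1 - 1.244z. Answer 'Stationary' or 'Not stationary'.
\text{Not stationary}

The AR(p) characteristic polynomial is P(z) = 1 - 1.244z.
Stationarity requires all roots to lie outside the unit circle, i.e. |z| > 1 for every root.
This is linear in z: 1 + (-1.244) z = 0  =>  z = -1/(-1.244) = 0.803859,  |z| = 0.803859.
Moduli of all roots: 0.8039.
All moduli strictly greater than 1? No.
Verdict: Not stationary.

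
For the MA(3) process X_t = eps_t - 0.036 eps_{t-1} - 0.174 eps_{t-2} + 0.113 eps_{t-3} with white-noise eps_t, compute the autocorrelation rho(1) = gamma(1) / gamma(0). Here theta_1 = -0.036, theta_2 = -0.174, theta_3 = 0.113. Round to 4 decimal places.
\rho(1) = -0.0473

For an MA(q) process with theta_0 = 1, the autocovariance is
  gamma(k) = sigma^2 * sum_{i=0..q-k} theta_i * theta_{i+k},
and rho(k) = gamma(k) / gamma(0). Sigma^2 cancels.
  numerator   = (1)*(-0.036) + (-0.036)*(-0.174) + (-0.174)*(0.113) = -0.049398.
  denominator = (1)^2 + (-0.036)^2 + (-0.174)^2 + (0.113)^2 = 1.044341.
  rho(1) = -0.049398 / 1.044341 = -0.0473.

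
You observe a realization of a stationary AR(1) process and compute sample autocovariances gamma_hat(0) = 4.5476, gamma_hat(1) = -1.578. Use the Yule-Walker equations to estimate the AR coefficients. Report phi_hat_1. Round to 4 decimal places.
\hat\phi_{1} = -0.3470

The Yule-Walker equations for an AR(p) process read, in matrix form,
  Gamma_p phi = r_p,   with   (Gamma_p)_{ij} = gamma(|i - j|),
                       (r_p)_i = gamma(i),   i,j = 1..p.
Substitute the sample gammas (Toeplitz matrix and right-hand side of size 1):
  Gamma_p = [[4.5476]]
  r_p     = [-1.578]
With p = 1 this is the single equation gamma(0) phi_1 = gamma(1):
  phi_hat_1 = gamma(1) / gamma(0) = -1.578 / 4.5476 = -0.3470.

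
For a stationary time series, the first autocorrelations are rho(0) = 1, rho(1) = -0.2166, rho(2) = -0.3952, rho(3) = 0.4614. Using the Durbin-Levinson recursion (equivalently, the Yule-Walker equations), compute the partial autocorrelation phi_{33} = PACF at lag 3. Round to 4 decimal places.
\phi_{33} = 0.3150

The PACF at lag k is phi_{kk}, the last component of the solution
to the Yule-Walker system G_k phi = r_k where
  (G_k)_{ij} = rho(|i - j|), (r_k)_i = rho(i), i,j = 1..k.
Equivalently, Durbin-Levinson gives phi_{kk} iteratively:
  phi_{11} = rho(1)
  phi_{kk} = [rho(k) - sum_{j=1..k-1} phi_{k-1,j} rho(k-j)]
            / [1 - sum_{j=1..k-1} phi_{k-1,j} rho(j)],
  phi_{k,j} = phi_{k-1,j} - phi_{kk} phi_{k-1,k-j},  j = 1..k-1.
Step k = 1:
  phi_11 = rho(1) = -0.2166.
Step k = 2:
  phi_22 = [rho(2) - phi_11 rho(1)] / [1 - phi_11 rho(1)] = [-0.3952 - (-0.2166)(-0.2166)] / [1 - (-0.2166)(-0.2166)]
         = -0.44211556 / 0.95308444 = -0.463879.
  Update: phi_21 = phi_11 - phi_22 phi_11 = -0.2166 - (-0.463879)(-0.2166) = -0.317076.
Step k = 3:
  phi_33 = [rho(3) - phi_21 rho(2) - phi_22 rho(1)] / [1 - phi_21 rho(1) - phi_22 rho(2)]
    numerator   = 0.4614 - (-0.317076)(-0.3952) - (-0.463879)(-0.2166) = 0.23561539
    denominator = 1 - (-0.317076)(-0.2166) - (-0.463879)(-0.3952) = 0.74799645
  phi_33 = 0.23561539 / 0.74799645 = 0.315.
Therefore phi_{33} = 0.3150.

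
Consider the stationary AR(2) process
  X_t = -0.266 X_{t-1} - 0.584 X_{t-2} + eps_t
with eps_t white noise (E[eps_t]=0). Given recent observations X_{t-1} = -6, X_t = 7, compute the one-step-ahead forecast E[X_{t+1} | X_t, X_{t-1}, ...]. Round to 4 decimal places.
E[X_{t+1} \mid \mathcal F_t] = 1.6420

For an AR(p) model X_t = c + sum_i phi_i X_{t-i} + eps_t, the
one-step-ahead conditional mean is
  E[X_{t+1} | X_t, ...] = c + sum_i phi_i X_{t+1-i}.
Substitute known values:
  E[X_{t+1} | ...] = (-0.266) * (7) + (-0.584) * (-6)
                   = 1.6420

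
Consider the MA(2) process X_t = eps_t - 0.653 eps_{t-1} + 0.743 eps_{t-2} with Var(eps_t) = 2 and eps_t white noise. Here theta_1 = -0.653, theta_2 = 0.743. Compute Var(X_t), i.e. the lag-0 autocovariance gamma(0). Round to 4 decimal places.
\gamma(0) = 3.9569

For an MA(q) process X_t = eps_t + sum_i theta_i eps_{t-i} with
Var(eps_t) = sigma^2, the variance is
  gamma(0) = sigma^2 * (1 + sum_i theta_i^2).
  sum_i theta_i^2 = (-0.653)^2 + (0.743)^2 = 0.426409 + 0.552049 = 0.978458.
  gamma(0) = 2 * (1 + 0.978458) = 2 * 1.978458 = 3.956916, which rounds to 3.9569.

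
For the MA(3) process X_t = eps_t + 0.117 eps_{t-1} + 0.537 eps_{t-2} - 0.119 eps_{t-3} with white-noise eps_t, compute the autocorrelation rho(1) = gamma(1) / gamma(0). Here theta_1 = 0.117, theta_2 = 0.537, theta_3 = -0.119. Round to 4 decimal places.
\rho(1) = 0.0881

For an MA(q) process with theta_0 = 1, the autocovariance is
  gamma(k) = sigma^2 * sum_{i=0..q-k} theta_i * theta_{i+k},
and rho(k) = gamma(k) / gamma(0). Sigma^2 cancels.
  numerator   = (1)*(0.117) + (0.117)*(0.537) + (0.537)*(-0.119) = 0.115926.
  denominator = (1)^2 + (0.117)^2 + (0.537)^2 + (-0.119)^2 = 1.316219.
  rho(1) = 0.115926 / 1.316219 = 0.0881.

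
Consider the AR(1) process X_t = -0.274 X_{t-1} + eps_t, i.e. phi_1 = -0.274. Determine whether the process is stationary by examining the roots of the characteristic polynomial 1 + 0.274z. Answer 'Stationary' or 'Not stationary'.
\text{Stationary}

The AR(p) characteristic polynomial is P(z) = 1 + 0.274z.
Stationarity requires all roots to lie outside the unit circle, i.e. |z| > 1 for every root.
This is linear in z: 1 + (0.274) z = 0  =>  z = -1/(0.274) = -3.649635,  |z| = 3.649635.
Moduli of all roots: 3.6496.
All moduli strictly greater than 1? Yes.
Verdict: Stationary.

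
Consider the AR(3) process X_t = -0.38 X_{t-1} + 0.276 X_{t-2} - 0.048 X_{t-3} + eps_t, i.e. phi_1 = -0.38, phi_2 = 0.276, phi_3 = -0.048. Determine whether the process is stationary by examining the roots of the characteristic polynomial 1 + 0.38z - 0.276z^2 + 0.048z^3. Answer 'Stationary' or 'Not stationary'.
\text{Stationary}

The AR(p) characteristic polynomial is P(z) = 1 + 0.38z - 0.276z^2 + 0.048z^3.
Stationarity requires all roots to lie outside the unit circle, i.e. |z| > 1 for every root.
Degree 3: look for a simple real root z0 first, then factor out (1 - z/z0) and solve the remaining quadratic.
Testing z0 = -1.25: P(-1.25) = 1 + (0.38)(-1.25) + (-0.276)(-1.25)^2 + (0.048)(-1.25)^3
  = 1 + (-0.475) + (-0.43125) + (-0.09375) = 0.  So z_0 = -1.25 is a root, |z_0| = 1.25.
Divide out the factor (1 + 0.8 z) = (1 - z/z0) (since 1/z0 = -0.8):
  P(z) = (1 + 0.8 z)(1 + (-0.42) z + (0.06) z^2)
  [check: z-coef -0.42 - (-0.8) = 0.38; z^2-coef 0.06 - (-0.8)(-0.42) = -0.276; z^3-coef -(-0.8)(0.06) = 0.048.]
Remaining roots from the quadratic factor 1 + (-0.42) z + (0.06) z^2:
  Set 1 + (-0.42) z + (0.06) z^2 = 0, i.e. a z^2 + b z + c = 0 with a = 0.06, b = -0.42, c = 1.
  Discriminant D = b^2 - 4ac = (-0.42)^2 - 4*(0.06)*1 = 0.1764 - (0.24) = -0.0636.
  D < 0, so the roots are the complex-conjugate pair z = (-b +/- i sqrt(-D)) / (2a) = 3.5 +/- 2.1016i.
  For a conjugate pair |z|^2 = z * conj(z) = (product of roots) = c/a = 1/(0.06) = 16.666667, so |z| = sqrt(16.666667) = 4.0825 for both roots.
Moduli of all roots: 1.2500, 4.0825, 4.0825.
All moduli strictly greater than 1? Yes.
Verdict: Stationary.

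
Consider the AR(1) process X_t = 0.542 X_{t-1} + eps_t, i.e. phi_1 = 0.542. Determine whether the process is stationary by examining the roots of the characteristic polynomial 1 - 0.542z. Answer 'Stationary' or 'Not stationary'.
\text{Stationary}

The AR(p) characteristic polynomial is P(z) = 1 - 0.542z.
Stationarity requires all roots to lie outside the unit circle, i.e. |z| > 1 for every root.
This is linear in z: 1 + (-0.542) z = 0  =>  z = -1/(-0.542) = 1.845018,  |z| = 1.845018.
Moduli of all roots: 1.8450.
All moduli strictly greater than 1? Yes.
Verdict: Stationary.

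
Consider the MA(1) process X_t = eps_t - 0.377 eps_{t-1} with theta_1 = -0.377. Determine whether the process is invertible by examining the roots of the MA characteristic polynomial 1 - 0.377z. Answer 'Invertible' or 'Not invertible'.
\text{Invertible}

The MA(q) characteristic polynomial is P(z) = 1 - 0.377z.
Invertibility requires all roots to lie outside the unit circle, i.e. |z| > 1 for every root.
This is linear in z: 1 + (-0.377) z = 0  =>  z = -1/(-0.377) = 2.65252,  |z| = 2.65252.
Moduli of all roots: 2.6525.
All moduli strictly greater than 1? Yes.
Verdict: Invertible.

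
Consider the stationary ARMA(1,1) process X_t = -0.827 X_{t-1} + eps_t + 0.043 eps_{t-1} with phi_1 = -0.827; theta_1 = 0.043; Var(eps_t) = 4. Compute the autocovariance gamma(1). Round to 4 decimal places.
\gamma(1) = -9.5690

Multiply the model equation by X_{t-k} and take expectations. With theta_0 = psi_0 = 1 and psi_j the MA(infinity) weights, this gives
  gamma(k) - sum_i phi_i gamma(k-i) = c_k,
  c_k = sigma^2 * sum_{j=k..q} theta_j psi_{j-k}   (c_k = 0 for k > q),
using gamma(-m) = gamma(m).
psi-weights needed (psi_j = theta_j + sum_i phi_i psi_{j-i}):
  psi_1 = theta_1 + phi_1 = 0.043 + (-0.827) = -0.784
Right-hand sides:
  c_0 = sigma^2 (1 + theta_1 psi_1) = 4 * (1 + (0.043)(-0.784)) = 4 * 0.966288 = 3.865152
  c_1 = sigma^2 theta_1 = 4 * (0.043) = 0.172
  c_2 = 0
Equations for k = 0 and k = 1 (AR order 1):
  gamma(0) = phi_1 gamma(1) + c_0
  gamma(1) = phi_1 gamma(0) + c_1
Substituting the second into the first: gamma(0) (1 - phi_1^2) = c_0 + phi_1 c_1, so
  gamma(0) = (c_0 + phi_1 c_1) / (1 - phi_1^2) = (3.865152 + (-0.827)(0.172)) / (1 - (-0.827)^2) = 3.722908 / 0.316071 = 11.778708.
  gamma(1) = phi_1 gamma(0) + c_1 = (-0.827)(11.778708) + (0.172) = -9.568991.
Therefore gamma(1) = -9.5690 (to 4 decimal places).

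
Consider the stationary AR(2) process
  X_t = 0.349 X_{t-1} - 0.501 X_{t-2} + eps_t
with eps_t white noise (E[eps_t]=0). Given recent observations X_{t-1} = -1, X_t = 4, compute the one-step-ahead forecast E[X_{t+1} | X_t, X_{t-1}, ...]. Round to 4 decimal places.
E[X_{t+1} \mid \mathcal F_t] = 1.8970

For an AR(p) model X_t = c + sum_i phi_i X_{t-i} + eps_t, the
one-step-ahead conditional mean is
  E[X_{t+1} | X_t, ...] = c + sum_i phi_i X_{t+1-i}.
Substitute known values:
  E[X_{t+1} | ...] = (0.349) * (4) + (-0.501) * (-1)
                   = 1.8970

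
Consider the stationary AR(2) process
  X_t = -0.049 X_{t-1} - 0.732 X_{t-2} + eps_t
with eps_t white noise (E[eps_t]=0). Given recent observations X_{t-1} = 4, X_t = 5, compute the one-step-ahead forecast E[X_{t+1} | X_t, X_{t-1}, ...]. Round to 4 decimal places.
E[X_{t+1} \mid \mathcal F_t] = -3.1730

For an AR(p) model X_t = c + sum_i phi_i X_{t-i} + eps_t, the
one-step-ahead conditional mean is
  E[X_{t+1} | X_t, ...] = c + sum_i phi_i X_{t+1-i}.
Substitute known values:
  E[X_{t+1} | ...] = (-0.049) * (5) + (-0.732) * (4)
                   = -3.1730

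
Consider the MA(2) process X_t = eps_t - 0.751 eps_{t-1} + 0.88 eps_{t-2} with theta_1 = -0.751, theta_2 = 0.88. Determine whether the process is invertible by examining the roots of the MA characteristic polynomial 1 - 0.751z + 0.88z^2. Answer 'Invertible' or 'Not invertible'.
\text{Invertible}

The MA(q) characteristic polynomial is P(z) = 1 - 0.751z + 0.88z^2.
Invertibility requires all roots to lie outside the unit circle, i.e. |z| > 1 for every root.
Set 1 + (-0.751) z + (0.88) z^2 = 0, i.e. a z^2 + b z + c = 0 with a = 0.88, b = -0.751, c = 1.
Discriminant D = b^2 - 4ac = (-0.751)^2 - 4*(0.88)*1 = 0.564001 - (3.52) = -2.955999.
D < 0, so the roots are the complex-conjugate pair z = (-b +/- i sqrt(-D)) / (2a) = 0.4267 +/- 0.9769i.
For a conjugate pair |z|^2 = z * conj(z) = (product of roots) = c/a = 1/(0.88) = 1.136364, so |z| = sqrt(1.136364) = 1.066 for both roots.
Moduli of all roots: 1.0660, 1.0660.
All moduli strictly greater than 1? Yes.
Verdict: Invertible.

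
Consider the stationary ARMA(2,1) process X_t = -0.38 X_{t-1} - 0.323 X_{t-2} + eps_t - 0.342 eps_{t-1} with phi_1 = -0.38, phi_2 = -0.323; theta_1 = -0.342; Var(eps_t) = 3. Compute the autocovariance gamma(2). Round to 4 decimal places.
\gamma(2) = -0.7307

Multiply the model equation by X_{t-k} and take expectations. With theta_0 = psi_0 = 1 and psi_j the MA(infinity) weights, this gives
  gamma(k) - sum_i phi_i gamma(k-i) = c_k,
  c_k = sigma^2 * sum_{j=k..q} theta_j psi_{j-k}   (c_k = 0 for k > q),
using gamma(-m) = gamma(m).
psi-weights needed (psi_j = theta_j + sum_i phi_i psi_{j-i}):
  psi_1 = theta_1 + phi_1 = -0.342 + (-0.38) = -0.722
Right-hand sides:
  c_0 = sigma^2 (1 + theta_1 psi_1) = 3 * (1 + (-0.342)(-0.722)) = 3 * 1.246924 = 3.740772
  c_1 = sigma^2 theta_1 = 3 * (-0.342) = -1.026
  c_2 = 0
Equations for k = 0, 1, 2 (AR order 2, c_2 = 0):
  (E0) gamma(0) = phi_1 gamma(1) + phi_2 gamma(2) + c_0
  (E1) gamma(1) = phi_1 gamma(0) + phi_2 gamma(1) + c_1
  (E2) gamma(2) = phi_1 gamma(1) + phi_2 gamma(0)
From (E1): gamma(1) = A gamma(0) + B with
  A = phi_1 / (1 - phi_2) = -0.38 / 1.323 = -0.287226,   B = c_1 / (1 - phi_2) = -1.026 / 1.323 = -0.77551.
Insert (E2) into (E0): gamma(0) (1 - phi_2^2) = phi_1 (1 + phi_2) gamma(1) + c_0.
  phi_1 (1 + phi_2) = (-0.38)(0.677) = -0.25726,   1 - phi_2^2 = 0.895671.
Replace gamma(1) by A gamma(0) + B and collect gamma(0):
  gamma(0) [0.895671 - (-0.25726)(-0.287226)] = (-0.25726)(-0.77551) + 3.740772
  gamma(0) * 0.821779 = 3.94028
  gamma(0) = 3.94028 / 0.821779 = 4.794815.
  gamma(1) = A gamma(0) + B = (-0.287226)(4.794815) + (-0.77551) = -2.152706.
  gamma(2) = phi_1 gamma(1) + phi_2 gamma(0) = (-0.38)(-2.152706) + (-0.323)(4.794815) = -0.730697.
Therefore gamma(2) = -0.7307 (to 4 decimal places).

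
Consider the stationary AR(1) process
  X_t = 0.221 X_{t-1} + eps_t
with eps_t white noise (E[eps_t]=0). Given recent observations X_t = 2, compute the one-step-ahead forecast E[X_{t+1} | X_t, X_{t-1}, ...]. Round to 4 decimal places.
E[X_{t+1} \mid \mathcal F_t] = 0.4420

For an AR(p) model X_t = c + sum_i phi_i X_{t-i} + eps_t, the
one-step-ahead conditional mean is
  E[X_{t+1} | X_t, ...] = c + sum_i phi_i X_{t+1-i}.
Substitute known values:
  E[X_{t+1} | ...] = (0.221) * (2)
                   = 0.4420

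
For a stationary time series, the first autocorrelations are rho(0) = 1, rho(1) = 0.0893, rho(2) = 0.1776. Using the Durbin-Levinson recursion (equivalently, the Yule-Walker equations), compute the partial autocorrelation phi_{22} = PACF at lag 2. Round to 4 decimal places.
\phi_{22} = 0.1710

The PACF at lag k is phi_{kk}, the last component of the solution
to the Yule-Walker system G_k phi = r_k where
  (G_k)_{ij} = rho(|i - j|), (r_k)_i = rho(i), i,j = 1..k.
Equivalently, Durbin-Levinson gives phi_{kk} iteratively:
  phi_{11} = rho(1)
  phi_{kk} = [rho(k) - sum_{j=1..k-1} phi_{k-1,j} rho(k-j)]
            / [1 - sum_{j=1..k-1} phi_{k-1,j} rho(j)],
  phi_{k,j} = phi_{k-1,j} - phi_{kk} phi_{k-1,k-j},  j = 1..k-1.
Step k = 1:
  phi_11 = rho(1) = 0.0893.
Step k = 2:
  phi_22 = [rho(2) - phi_11 rho(1)] / [1 - phi_11 rho(1)] = [0.1776 - (0.0893)(0.0893)] / [1 - (0.0893)(0.0893)]
         = 0.16962551 / 0.99202551 = 0.171.
Therefore phi_{22} = 0.1710.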